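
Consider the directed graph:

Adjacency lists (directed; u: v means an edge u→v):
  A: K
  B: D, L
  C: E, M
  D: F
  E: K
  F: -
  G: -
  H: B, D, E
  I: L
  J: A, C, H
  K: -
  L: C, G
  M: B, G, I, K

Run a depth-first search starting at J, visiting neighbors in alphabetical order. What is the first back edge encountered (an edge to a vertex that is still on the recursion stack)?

L->C

DFS from J (visiting neighbors in alphabetical order); mark gray on enter, black on exit:
J gray
  A gray
    K gray
    K black
  A black
  C gray
    E gray
      E→K: K black — skip
    E black
    M gray
      B gray
        D gray
          F gray
          F black
        D black
        L gray
          L→C: C is gray → back edge
First back edge: L → C.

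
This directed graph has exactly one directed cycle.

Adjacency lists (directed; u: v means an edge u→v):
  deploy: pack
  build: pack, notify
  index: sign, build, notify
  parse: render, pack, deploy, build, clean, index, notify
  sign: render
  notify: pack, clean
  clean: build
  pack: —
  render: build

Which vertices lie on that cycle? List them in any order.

DFS with gray/black marking from clean:
clean gray
  build gray
    pack gray
    pack black
    notify gray
      notify→pack: pack black — skip
      notify→clean: clean is gray → back edge
Back edge closes the cycle clean → build → notify → clean; its vertices are {build, clean, notify}.

build, clean, notify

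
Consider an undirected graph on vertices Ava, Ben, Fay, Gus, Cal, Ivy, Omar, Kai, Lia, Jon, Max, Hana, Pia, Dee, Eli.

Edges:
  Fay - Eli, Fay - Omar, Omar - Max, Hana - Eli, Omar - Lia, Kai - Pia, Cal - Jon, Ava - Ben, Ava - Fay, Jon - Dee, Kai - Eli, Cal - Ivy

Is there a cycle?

No

DFS, tracking each vertex's parent; an edge to a visited non-parent vertex closes a cycle.
Start from Hana:
visit Hana (parent –)
  visit Eli (parent Hana)
    visit Kai (parent Eli)
      Kai–Eli: parent, skip
      visit Pia (parent Kai)
        Pia–Kai: parent, skip
    Eli–Hana: parent, skip
    visit Fay (parent Eli)
      visit Ava (parent Fay)
        visit Ben (parent Ava)
          Ben–Ava: parent, skip
        Ava–Fay: parent, skip
      visit Omar (parent Fay)
        visit Lia (parent Omar)
          Lia–Omar: parent, skip
        visit Max (parent Omar)
          Max–Omar: parent, skip
        Omar–Fay: parent, skip
      Fay–Eli: parent, skip
visit Gus (parent –)
visit Cal (parent –)
  visit Jon (parent Cal)
    visit Dee (parent Jon)
      Dee–Jon: parent, skip
    Jon–Cal: parent, skip
  visit Ivy (parent Cal)
    Ivy–Cal: parent, skip
No non-parent visited neighbor found — the graph is a forest.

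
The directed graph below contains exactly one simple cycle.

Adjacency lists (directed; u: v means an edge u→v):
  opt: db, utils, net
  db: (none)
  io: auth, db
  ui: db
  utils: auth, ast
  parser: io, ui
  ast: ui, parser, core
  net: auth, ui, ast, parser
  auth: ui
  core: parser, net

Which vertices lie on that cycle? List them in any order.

DFS with gray/black marking from net:
net gray
  auth gray
    ui gray
      db gray
      db black
    ui black
  auth black
  net→ui: ui black — skip
  ast gray
    ast→ui: ui black — skip
    parser gray
      io gray
        io→auth: auth black — skip
        io→db: db black — skip
      io black
      parser→ui: ui black — skip
    parser black
    core gray
      core→parser: parser black — skip
      core→net: net is gray → back edge
Back edge closes the cycle net → ast → core → net; its vertices are {ast, net, core}.

ast, net, core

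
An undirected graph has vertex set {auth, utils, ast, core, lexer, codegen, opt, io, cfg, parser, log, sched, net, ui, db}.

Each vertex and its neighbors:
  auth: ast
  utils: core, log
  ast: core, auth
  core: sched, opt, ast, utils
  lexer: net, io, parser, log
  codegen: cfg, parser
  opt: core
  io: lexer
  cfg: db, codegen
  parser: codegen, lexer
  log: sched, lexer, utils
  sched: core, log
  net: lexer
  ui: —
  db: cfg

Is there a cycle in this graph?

DFS, tracking each vertex's parent; an edge to a visited non-parent vertex closes a cycle.
Start from opt:
visit opt (parent –)
  visit core (parent opt)
    visit sched (parent core)
      sched–core: parent, skip
      visit log (parent sched)
        log–sched: parent, skip
        visit lexer (parent log)
          visit net (parent lexer)
            net–lexer: parent, skip
          visit io (parent lexer)
            io–lexer: parent, skip
          visit parser (parent lexer)
            visit codegen (parent parser)
              visit cfg (parent codegen)
                visit db (parent cfg)
                  db–cfg: parent, skip
                cfg–codegen: parent, skip
              codegen–parser: parent, skip
            parser–lexer: parent, skip
          lexer–log: parent, skip
        visit utils (parent log)
          utils–core: core visited and ≠ parent → cycle
Cycle: core – sched – log – utils – core.

Yes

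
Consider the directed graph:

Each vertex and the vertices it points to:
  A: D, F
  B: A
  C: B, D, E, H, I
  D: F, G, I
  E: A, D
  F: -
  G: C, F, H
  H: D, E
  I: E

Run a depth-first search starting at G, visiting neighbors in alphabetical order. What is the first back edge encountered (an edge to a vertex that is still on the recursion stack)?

D→G

DFS from G (visiting neighbors in alphabetical order); mark gray on enter, black on exit:
G gray
  C gray
    B gray
      A gray
        D gray
          F gray
          F black
          D→G: G is gray → back edge
First back edge: D → G.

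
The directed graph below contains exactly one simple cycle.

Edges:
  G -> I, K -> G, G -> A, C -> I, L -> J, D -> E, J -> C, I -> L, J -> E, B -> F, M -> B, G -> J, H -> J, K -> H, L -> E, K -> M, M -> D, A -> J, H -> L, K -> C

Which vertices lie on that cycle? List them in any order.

C, I, J, L

DFS with gray/black marking from C:
C gray
  I gray
    L gray
      E gray
      E black
      J gray
        J→E: E black — skip
        J→C: C is gray → back edge
Back edge closes the cycle C → I → L → J → C; its vertices are {C, I, J, L}.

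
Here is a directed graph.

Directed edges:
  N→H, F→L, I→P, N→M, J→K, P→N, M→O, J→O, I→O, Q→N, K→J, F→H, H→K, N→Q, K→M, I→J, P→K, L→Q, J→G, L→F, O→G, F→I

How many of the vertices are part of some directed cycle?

A vertex is on a directed cycle iff it belongs to a strongly connected component of size ≥ 2 (or has a self-loop).
The vertices on cycles are {F, J, K, L, N, Q} — 6 in total.

6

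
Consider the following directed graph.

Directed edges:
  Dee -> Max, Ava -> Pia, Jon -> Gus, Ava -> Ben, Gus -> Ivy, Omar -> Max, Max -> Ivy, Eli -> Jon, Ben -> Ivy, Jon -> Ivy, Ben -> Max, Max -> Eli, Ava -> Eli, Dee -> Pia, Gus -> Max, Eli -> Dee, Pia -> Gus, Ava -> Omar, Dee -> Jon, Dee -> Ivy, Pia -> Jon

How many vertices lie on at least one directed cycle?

6

A vertex is on a directed cycle iff it belongs to a strongly connected component of size ≥ 2 (or has a self-loop).
The vertices on cycles are {Dee, Eli, Gus, Jon, Max, Pia} — 6 in total.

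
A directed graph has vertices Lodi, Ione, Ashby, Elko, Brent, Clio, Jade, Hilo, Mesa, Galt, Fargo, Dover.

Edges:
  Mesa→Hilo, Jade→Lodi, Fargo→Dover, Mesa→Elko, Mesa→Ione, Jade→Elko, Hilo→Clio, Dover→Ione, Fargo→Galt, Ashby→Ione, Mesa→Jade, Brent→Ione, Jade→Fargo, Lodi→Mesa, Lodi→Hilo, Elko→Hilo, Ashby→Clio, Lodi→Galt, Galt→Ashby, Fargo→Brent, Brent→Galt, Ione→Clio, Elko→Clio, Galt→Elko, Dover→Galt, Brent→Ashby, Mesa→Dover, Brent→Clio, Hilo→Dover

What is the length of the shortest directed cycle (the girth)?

3

For each vertex v, BFS finds the shortest path from v back to v.
The shortest such closed walk is Lodi → Mesa → Jade → Lodi, length 3.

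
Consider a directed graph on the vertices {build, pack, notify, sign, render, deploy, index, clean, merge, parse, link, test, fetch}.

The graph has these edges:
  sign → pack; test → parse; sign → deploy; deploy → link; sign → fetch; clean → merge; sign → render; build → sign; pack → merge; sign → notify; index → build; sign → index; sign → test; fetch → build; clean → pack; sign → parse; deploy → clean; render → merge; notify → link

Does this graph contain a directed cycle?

Yes

DFS with white/gray/black marking, starting from parse:
parse gray
parse black
build gray
  sign gray
    notify gray
      link gray
      link black
    notify black
    test gray
      test→parse: parse black — skip
    test black
    pack gray
      merge gray
      merge black
    pack black
    sign→parse: parse black — skip
    render gray
      render→merge: merge black — skip
    render black
    deploy gray
      deploy→link: link black — skip
      clean gray
        clean→pack: pack black — skip
        clean→merge: merge black — skip
      clean black
    deploy black
    index gray
      index→build: build is gray → back edge
Back edge found, so a cycle exists: build → sign → index → build.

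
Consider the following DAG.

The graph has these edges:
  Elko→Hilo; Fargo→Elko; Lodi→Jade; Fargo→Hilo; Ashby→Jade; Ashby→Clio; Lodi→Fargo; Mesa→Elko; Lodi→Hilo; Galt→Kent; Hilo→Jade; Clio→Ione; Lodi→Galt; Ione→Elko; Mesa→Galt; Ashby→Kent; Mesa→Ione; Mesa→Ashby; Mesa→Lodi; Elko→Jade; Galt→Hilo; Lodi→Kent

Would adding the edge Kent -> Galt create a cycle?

Yes

Adding Kent→Galt creates a cycle iff Galt can already reach Kent.
Path from Galt: Galt → Kent.
So Galt → … → Kent → Galt is a cycle.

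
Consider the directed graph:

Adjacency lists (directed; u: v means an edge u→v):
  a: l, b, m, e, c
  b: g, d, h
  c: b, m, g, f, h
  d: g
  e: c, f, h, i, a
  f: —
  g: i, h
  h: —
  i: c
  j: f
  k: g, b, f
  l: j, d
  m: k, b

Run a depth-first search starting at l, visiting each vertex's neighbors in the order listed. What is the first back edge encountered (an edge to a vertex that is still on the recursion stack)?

b->g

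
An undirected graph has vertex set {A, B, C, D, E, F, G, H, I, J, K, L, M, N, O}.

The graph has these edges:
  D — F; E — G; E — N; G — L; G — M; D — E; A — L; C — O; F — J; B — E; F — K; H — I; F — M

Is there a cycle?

DFS, tracking each vertex's parent; an edge to a visited non-parent vertex closes a cycle.
Start from F:
visit F (parent –)
  visit J (parent F)
    J–F: parent, skip
  visit D (parent F)
    D–F: parent, skip
    visit E (parent D)
      E–D: parent, skip
      visit N (parent E)
        N–E: parent, skip
      visit G (parent E)
        visit L (parent G)
          L–G: parent, skip
          visit A (parent L)
            A–L: parent, skip
        visit M (parent G)
          M–G: parent, skip
          M–F: F visited and ≠ parent → cycle
Cycle: F – D – E – G – M – F.

Yes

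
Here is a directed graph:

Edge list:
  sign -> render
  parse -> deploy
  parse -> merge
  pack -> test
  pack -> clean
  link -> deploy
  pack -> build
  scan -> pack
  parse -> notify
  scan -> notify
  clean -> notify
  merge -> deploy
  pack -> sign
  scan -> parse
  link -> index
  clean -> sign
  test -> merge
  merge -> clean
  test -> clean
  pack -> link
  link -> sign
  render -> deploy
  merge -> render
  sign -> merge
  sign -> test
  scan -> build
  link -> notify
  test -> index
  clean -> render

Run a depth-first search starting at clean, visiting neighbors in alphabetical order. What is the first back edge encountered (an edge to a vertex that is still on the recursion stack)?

merge→clean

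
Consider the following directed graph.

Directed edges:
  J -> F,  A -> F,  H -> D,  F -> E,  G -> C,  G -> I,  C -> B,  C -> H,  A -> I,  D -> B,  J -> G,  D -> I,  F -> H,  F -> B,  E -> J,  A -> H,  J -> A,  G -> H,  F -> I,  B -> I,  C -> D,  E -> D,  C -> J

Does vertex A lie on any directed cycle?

Yes

A is on a cycle iff A can reach itself via ≥1 edge.
A → F → E → J → A — yes.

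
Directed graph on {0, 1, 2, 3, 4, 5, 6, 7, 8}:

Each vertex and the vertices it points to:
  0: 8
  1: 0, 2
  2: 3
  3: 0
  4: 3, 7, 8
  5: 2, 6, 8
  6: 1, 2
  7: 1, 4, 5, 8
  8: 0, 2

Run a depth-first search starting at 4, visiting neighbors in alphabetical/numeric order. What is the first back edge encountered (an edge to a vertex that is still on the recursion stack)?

8→0

DFS from 4 (visiting neighbors in alphabetical/numeric order); mark gray on enter, black on exit:
4 gray
  3 gray
    0 gray
      8 gray
        8→0: 0 is gray → back edge
First back edge: 8 → 0.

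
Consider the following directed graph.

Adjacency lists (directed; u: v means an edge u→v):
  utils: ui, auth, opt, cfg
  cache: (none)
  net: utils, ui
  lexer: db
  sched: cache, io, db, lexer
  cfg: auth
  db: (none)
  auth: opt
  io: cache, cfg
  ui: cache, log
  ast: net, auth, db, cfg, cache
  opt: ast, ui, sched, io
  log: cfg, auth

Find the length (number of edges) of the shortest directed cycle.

For each vertex v, BFS finds the shortest path from v back to v.
The shortest such closed walk is opt → ast → auth → opt, length 3.

3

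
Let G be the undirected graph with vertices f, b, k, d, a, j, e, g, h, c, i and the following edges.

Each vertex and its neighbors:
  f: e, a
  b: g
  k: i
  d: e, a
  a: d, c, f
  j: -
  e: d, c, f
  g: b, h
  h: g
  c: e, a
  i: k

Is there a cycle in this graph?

DFS, tracking each vertex's parent; an edge to a visited non-parent vertex closes a cycle.
Start from c:
visit c (parent –)
  visit e (parent c)
    visit d (parent e)
      d–e: parent, skip
      visit a (parent d)
        a–d: parent, skip
        a–c: c visited and ≠ parent → cycle
Cycle: c – e – d – a – c.

Yes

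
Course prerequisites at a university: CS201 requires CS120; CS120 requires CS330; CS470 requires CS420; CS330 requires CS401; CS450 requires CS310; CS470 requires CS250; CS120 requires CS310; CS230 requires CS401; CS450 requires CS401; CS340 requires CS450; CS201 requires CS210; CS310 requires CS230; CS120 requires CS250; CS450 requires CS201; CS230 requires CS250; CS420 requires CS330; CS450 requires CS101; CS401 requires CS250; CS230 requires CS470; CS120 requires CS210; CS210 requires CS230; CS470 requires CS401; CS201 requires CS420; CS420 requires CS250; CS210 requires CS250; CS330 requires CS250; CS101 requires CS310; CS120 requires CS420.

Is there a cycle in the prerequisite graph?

No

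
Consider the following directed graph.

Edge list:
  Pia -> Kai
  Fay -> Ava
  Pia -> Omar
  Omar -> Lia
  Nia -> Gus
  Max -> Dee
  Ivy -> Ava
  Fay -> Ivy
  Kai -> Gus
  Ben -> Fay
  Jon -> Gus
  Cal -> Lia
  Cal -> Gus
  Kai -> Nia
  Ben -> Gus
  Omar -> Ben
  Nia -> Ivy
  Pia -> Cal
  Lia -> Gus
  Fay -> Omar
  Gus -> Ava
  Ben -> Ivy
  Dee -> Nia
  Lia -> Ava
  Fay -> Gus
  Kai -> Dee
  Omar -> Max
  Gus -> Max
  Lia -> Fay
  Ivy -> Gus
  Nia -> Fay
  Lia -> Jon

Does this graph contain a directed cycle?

DFS with white/gray/black marking, starting from Dee:
Dee gray
  Nia gray
    Gus gray
      Max gray
        Max→Dee: Dee is gray → back edge
Back edge found, so a cycle exists: Dee → Nia → Gus → Max → Dee.

Yes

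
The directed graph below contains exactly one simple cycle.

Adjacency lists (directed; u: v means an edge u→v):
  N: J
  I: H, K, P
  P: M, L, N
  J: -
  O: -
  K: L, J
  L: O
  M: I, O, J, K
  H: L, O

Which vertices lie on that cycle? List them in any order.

I, M, P

DFS with gray/black marking from I:
I gray
  H gray
    L gray
      O gray
      O black
    L black
    H→O: O black — skip
  H black
  K gray
    K→L: L black — skip
    J gray
    J black
  K black
  P gray
    M gray
      M→I: I is gray → back edge
Back edge closes the cycle I → P → M → I; its vertices are {I, M, P}.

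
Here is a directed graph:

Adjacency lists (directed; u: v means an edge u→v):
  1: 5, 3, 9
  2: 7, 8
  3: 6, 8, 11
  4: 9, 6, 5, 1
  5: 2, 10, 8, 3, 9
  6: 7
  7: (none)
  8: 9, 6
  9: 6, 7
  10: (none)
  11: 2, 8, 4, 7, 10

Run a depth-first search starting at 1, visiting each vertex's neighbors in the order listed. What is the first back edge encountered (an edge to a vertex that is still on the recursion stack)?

DFS from 1 (visiting each vertex's neighbors in the order listed); mark gray on enter, black on exit:
1 gray
  5 gray
    2 gray
      7 gray
      7 black
      8 gray
        9 gray
          6 gray
            6→7: 7 black — skip
          6 black
          9→7: 7 black — skip
        9 black
        8→6: 6 black — skip
      8 black
    2 black
    10 gray
    10 black
    5→8: 8 black — skip
    3 gray
      3→6: 6 black — skip
      3→8: 8 black — skip
      11 gray
        11→2: 2 black — skip
        11→8: 8 black — skip
        4 gray
          4→9: 9 black — skip
          4→6: 6 black — skip
          4→5: 5 is gray → back edge
First back edge: 4 → 5.

4→5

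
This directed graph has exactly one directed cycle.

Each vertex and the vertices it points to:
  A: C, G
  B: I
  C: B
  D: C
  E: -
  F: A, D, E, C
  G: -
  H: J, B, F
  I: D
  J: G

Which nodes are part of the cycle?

DFS with gray/black marking from B:
B gray
  I gray
    D gray
      C gray
        C→B: B is gray → back edge
Back edge closes the cycle B → I → D → C → B; its vertices are {B, C, D, I}.

B, C, D, I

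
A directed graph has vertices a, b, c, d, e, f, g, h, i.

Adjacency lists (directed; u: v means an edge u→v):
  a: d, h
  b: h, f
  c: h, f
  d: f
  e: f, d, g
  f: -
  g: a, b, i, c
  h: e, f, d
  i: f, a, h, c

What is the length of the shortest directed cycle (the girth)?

For each vertex v, BFS finds the shortest path from v back to v.
The shortest such closed walk is g → a → h → e → g, length 4.

4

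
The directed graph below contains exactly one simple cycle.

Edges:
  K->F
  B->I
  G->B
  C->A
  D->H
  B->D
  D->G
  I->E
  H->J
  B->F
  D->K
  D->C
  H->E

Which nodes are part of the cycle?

B, D, G

DFS with gray/black marking from B:
B gray
  D gray
    G gray
      G→B: B is gray → back edge
Back edge closes the cycle B → D → G → B; its vertices are {B, D, G}.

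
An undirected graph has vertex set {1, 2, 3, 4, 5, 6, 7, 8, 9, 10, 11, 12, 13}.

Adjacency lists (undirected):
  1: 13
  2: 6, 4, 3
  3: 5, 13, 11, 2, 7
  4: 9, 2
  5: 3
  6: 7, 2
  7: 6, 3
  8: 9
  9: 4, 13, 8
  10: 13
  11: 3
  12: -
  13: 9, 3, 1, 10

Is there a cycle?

Yes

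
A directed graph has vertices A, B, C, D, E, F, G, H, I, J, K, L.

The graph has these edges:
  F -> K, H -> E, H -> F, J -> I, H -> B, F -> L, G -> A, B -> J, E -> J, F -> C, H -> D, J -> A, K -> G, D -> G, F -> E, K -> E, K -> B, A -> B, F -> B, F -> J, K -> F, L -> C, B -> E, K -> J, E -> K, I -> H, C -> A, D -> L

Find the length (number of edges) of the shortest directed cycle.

2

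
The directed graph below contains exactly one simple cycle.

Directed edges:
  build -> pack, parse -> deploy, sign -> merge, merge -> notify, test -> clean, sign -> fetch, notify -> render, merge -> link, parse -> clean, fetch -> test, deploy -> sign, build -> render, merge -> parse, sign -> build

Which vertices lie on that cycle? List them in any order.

sign, merge, parse, deploy

DFS with gray/black marking from sign:
sign gray
  build gray
    pack gray
    pack black
    render gray
    render black
  build black
  merge gray
    notify gray
      notify→render: render black — skip
    notify black
    parse gray
      clean gray
      clean black
      deploy gray
        deploy→sign: sign is gray → back edge
Back edge closes the cycle sign → merge → parse → deploy → sign; its vertices are {sign, merge, parse, deploy}.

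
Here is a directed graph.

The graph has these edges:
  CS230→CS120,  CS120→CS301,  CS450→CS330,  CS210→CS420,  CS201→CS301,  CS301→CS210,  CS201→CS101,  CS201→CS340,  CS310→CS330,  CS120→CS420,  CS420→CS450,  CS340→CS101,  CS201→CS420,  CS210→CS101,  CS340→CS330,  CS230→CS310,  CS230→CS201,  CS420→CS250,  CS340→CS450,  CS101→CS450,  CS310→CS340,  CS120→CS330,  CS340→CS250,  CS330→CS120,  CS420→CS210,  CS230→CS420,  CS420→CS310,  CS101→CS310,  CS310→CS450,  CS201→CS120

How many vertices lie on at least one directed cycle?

A vertex is on a directed cycle iff it belongs to a strongly connected component of size ≥ 2 (or has a self-loop).
The vertices on cycles are {CS101, CS120, CS210, CS301, CS310, CS330, CS340, CS420, CS450} — 9 in total.

9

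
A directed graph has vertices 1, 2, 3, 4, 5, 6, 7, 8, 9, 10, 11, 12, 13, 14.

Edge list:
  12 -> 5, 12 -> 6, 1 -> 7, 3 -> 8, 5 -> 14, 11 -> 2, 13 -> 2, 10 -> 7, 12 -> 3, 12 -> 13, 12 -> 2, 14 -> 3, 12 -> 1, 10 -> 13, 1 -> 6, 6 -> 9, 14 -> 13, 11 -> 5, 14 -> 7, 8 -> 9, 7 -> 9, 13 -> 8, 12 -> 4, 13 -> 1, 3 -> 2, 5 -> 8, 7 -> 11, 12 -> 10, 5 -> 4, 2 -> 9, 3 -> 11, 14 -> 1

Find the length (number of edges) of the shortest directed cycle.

4

For each vertex v, BFS finds the shortest path from v back to v.
The shortest such closed walk is 5 → 14 → 3 → 11 → 5, length 4.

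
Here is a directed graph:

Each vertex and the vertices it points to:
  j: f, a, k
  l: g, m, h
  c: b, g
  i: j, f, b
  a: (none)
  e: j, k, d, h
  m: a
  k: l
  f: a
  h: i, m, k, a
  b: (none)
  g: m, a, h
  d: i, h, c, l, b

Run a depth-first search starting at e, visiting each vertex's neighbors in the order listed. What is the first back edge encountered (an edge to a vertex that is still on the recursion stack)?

DFS from e (visiting each vertex's neighbors in the order listed); mark gray on enter, black on exit:
e gray
  j gray
    f gray
      a gray
      a black
    f black
    j→a: a black — skip
    k gray
      l gray
        g gray
          m gray
            m→a: a black — skip
          m black
          g→a: a black — skip
          h gray
            i gray
              i→j: j is gray → back edge
First back edge: i → j.

i→j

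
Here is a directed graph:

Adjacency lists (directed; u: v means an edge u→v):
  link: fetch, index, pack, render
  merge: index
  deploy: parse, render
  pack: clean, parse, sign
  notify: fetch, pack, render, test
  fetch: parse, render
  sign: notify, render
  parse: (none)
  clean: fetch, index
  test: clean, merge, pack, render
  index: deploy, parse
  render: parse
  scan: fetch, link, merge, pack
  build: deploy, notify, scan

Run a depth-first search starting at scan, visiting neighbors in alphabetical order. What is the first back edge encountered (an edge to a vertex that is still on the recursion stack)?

DFS from scan (visiting neighbors in alphabetical order); mark gray on enter, black on exit:
scan gray
  fetch gray
    parse gray
    parse black
    render gray
      render→parse: parse black — skip
    render black
  fetch black
  link gray
    link→fetch: fetch black — skip
    index gray
      deploy gray
        deploy→parse: parse black — skip
        deploy→render: render black — skip
      deploy black
      index→parse: parse black — skip
    index black
    pack gray
      clean gray
        clean→fetch: fetch black — skip
        clean→index: index black — skip
      clean black
      pack→parse: parse black — skip
      sign gray
        notify gray
          notify→fetch: fetch black — skip
          notify→pack: pack is gray → back edge
First back edge: notify → pack.

notify->pack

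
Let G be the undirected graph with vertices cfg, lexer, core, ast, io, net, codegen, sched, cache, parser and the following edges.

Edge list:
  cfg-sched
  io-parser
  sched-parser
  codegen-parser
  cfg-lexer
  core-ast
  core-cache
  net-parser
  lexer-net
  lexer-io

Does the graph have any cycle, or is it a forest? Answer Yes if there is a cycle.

DFS, tracking each vertex's parent; an edge to a visited non-parent vertex closes a cycle.
Start from lexer:
visit lexer (parent –)
  visit io (parent lexer)
    io–lexer: parent, skip
    visit parser (parent io)
      visit net (parent parser)
        net–lexer: lexer visited and ≠ parent → cycle
Cycle: lexer – io – parser – net – lexer.

Yes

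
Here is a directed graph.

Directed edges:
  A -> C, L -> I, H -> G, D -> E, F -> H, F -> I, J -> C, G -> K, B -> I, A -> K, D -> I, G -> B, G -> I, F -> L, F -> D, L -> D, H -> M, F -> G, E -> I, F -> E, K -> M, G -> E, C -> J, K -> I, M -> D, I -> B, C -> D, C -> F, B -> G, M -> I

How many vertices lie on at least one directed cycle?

A vertex is on a directed cycle iff it belongs to a strongly connected component of size ≥ 2 (or has a self-loop).
The vertices on cycles are {B, C, D, E, G, I, J, K, M} — 9 in total.

9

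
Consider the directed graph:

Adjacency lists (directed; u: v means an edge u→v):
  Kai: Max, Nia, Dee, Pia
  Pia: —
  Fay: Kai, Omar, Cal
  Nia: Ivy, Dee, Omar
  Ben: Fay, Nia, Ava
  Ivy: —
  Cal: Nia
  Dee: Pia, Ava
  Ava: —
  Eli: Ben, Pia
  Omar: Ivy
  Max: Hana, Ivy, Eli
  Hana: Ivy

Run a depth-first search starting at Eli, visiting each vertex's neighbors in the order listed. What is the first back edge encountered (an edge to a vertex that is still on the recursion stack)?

DFS from Eli (visiting each vertex's neighbors in the order listed); mark gray on enter, black on exit:
Eli gray
  Ben gray
    Fay gray
      Kai gray
        Max gray
          Hana gray
            Ivy gray
            Ivy black
          Hana black
          Max→Ivy: Ivy black — skip
          Max→Eli: Eli is gray → back edge
First back edge: Max → Eli.

Max->Eli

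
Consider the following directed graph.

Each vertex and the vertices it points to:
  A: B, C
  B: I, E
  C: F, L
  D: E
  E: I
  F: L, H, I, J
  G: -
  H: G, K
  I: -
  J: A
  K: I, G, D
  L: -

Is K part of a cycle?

No

K lies on a cycle iff there is a path from K back to itself.
Exploring from K, it never reaches itself; equivalently, its strongly connected component is a singleton.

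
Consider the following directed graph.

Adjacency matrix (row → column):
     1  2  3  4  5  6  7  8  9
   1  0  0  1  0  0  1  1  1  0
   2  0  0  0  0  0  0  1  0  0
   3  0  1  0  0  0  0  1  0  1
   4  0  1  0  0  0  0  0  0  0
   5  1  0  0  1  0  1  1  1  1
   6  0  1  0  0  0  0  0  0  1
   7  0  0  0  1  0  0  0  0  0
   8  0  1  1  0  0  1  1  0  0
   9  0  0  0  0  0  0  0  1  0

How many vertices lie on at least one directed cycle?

A vertex is on a directed cycle iff it belongs to a strongly connected component of size ≥ 2 (or has a self-loop).
The vertices on cycles are {2, 3, 4, 6, 7, 8, 9} — 7 in total.

7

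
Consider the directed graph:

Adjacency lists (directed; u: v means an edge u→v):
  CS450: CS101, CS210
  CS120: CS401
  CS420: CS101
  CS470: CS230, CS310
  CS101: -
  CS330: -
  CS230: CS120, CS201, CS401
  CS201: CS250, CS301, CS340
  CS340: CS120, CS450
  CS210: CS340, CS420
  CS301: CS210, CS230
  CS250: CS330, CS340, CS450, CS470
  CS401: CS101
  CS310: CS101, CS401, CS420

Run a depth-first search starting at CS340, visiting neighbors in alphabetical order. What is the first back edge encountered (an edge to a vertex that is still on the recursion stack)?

CS210→CS340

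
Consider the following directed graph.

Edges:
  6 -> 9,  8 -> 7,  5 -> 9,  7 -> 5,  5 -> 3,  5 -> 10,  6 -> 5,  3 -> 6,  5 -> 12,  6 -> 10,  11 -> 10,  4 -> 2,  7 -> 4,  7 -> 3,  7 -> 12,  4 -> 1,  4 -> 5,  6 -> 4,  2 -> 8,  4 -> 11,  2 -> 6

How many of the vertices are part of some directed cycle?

A vertex is on a directed cycle iff it belongs to a strongly connected component of size ≥ 2 (or has a self-loop).
The vertices on cycles are {2, 3, 4, 5, 6, 7, 8} — 7 in total.

7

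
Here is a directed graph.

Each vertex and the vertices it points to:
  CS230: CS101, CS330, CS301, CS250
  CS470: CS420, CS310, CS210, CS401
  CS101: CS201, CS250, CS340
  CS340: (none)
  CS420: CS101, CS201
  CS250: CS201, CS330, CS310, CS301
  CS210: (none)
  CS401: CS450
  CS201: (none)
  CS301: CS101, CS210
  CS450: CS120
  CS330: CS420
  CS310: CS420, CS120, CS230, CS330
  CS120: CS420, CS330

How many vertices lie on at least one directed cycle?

A vertex is on a directed cycle iff it belongs to a strongly connected component of size ≥ 2 (or has a self-loop).
The vertices on cycles are {CS101, CS120, CS230, CS250, CS301, CS310, CS330, CS420} — 8 in total.

8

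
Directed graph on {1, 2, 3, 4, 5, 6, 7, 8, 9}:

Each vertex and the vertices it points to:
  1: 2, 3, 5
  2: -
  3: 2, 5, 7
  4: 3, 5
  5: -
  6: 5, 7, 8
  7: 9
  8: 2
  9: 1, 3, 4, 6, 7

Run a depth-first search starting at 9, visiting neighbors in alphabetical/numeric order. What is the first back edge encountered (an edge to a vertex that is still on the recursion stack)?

7→9

DFS from 9 (visiting neighbors in alphabetical/numeric order); mark gray on enter, black on exit:
9 gray
  1 gray
    2 gray
    2 black
    3 gray
      3→2: 2 black — skip
      5 gray
      5 black
      7 gray
        7→9: 9 is gray → back edge
First back edge: 7 → 9.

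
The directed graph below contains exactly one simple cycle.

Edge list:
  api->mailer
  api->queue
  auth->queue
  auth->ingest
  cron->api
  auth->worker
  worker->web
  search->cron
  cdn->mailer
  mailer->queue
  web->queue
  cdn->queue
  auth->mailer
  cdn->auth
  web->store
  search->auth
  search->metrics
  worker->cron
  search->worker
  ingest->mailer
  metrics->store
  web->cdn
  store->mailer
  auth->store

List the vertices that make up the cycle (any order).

cdn, web, auth, worker

DFS with gray/black marking from auth:
auth gray
  worker gray
    cron gray
      api gray
        queue gray
        queue black
        mailer gray
          mailer→queue: queue black — skip
        mailer black
      api black
    cron black
    web gray
      store gray
        store→mailer: mailer black — skip
      store black
      web→queue: queue black — skip
      cdn gray
        cdn→auth: auth is gray → back edge
Back edge closes the cycle auth → worker → web → cdn → auth; its vertices are {cdn, web, auth, worker}.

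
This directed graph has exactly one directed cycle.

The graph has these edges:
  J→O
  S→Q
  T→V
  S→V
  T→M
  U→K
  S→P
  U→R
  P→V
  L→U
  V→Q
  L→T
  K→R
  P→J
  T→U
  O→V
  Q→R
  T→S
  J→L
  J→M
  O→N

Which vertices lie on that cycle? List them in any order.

J, L, P, S, T

DFS with gray/black marking from S:
S gray
  Q gray
    R gray
    R black
  Q black
  P gray
    V gray
      V→Q: Q black — skip
    V black
    J gray
      O gray
        O→V: V black — skip
        N gray
        N black
      O black
      M gray
      M black
      L gray
        T gray
          T→M: M black — skip
          T→V: V black — skip
          U gray
            K gray
              K→R: R black — skip
            K black
            U→R: R black — skip
          U black
          T→S: S is gray → back edge
Back edge closes the cycle S → P → J → L → T → S; its vertices are {J, L, P, S, T}.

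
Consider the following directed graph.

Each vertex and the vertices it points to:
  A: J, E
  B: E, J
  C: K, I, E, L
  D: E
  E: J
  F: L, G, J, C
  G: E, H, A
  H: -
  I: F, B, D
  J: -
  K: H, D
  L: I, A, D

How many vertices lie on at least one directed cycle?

4

A vertex is on a directed cycle iff it belongs to a strongly connected component of size ≥ 2 (or has a self-loop).
The vertices on cycles are {C, F, I, L} — 4 in total.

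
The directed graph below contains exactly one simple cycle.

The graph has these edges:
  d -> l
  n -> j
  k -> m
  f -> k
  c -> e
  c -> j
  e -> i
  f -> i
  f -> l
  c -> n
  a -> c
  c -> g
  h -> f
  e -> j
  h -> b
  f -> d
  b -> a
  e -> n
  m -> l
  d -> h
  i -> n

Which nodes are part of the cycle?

d, f, h

DFS with gray/black marking from d:
d gray
  h gray
    b gray
      a gray
        c gray
          n gray
            j gray
            j black
          n black
          e gray
            i gray
              i→n: n black — skip
            i black
            e→n: n black — skip
            e→j: j black — skip
          e black
          c→j: j black — skip
          g gray
          g black
        c black
      a black
    b black
    f gray
      l gray
      l black
      f→i: i black — skip
      f→d: d is gray → back edge
Back edge closes the cycle d → h → f → d; its vertices are {d, f, h}.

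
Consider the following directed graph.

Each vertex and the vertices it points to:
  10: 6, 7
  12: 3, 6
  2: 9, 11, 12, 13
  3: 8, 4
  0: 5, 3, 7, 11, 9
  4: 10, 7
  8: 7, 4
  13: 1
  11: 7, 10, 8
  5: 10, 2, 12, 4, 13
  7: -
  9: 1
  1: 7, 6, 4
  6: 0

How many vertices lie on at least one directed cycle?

13

A vertex is on a directed cycle iff it belongs to a strongly connected component of size ≥ 2 (or has a self-loop).
The vertices on cycles are {0, 1, 2, 3, 4, 5, 6, 8, 9, 10, 11, 12, 13} — 13 in total.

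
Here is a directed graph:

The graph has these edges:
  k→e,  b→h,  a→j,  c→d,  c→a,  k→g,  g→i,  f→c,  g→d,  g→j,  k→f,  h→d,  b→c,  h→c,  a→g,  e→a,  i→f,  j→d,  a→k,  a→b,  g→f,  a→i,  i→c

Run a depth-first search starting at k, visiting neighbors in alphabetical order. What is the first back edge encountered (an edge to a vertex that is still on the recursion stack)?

c->a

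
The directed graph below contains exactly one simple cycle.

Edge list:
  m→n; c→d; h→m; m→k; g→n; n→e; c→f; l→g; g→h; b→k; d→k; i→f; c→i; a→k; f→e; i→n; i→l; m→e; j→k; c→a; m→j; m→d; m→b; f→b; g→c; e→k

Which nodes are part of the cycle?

c, g, i, l

DFS with gray/black marking from g:
g gray
  c gray
    i gray
      n gray
        e gray
          k gray
          k black
        e black
      n black
      f gray
        f→e: e black — skip
        b gray
          b→k: k black — skip
        b black
      f black
      l gray
        l→g: g is gray → back edge
Back edge closes the cycle g → c → i → l → g; its vertices are {c, g, i, l}.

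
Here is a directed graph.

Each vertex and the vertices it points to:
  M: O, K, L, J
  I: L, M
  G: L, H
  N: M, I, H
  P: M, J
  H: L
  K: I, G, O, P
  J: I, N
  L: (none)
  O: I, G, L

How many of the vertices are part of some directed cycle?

7

A vertex is on a directed cycle iff it belongs to a strongly connected component of size ≥ 2 (or has a self-loop).
The vertices on cycles are {I, J, K, M, N, O, P} — 7 in total.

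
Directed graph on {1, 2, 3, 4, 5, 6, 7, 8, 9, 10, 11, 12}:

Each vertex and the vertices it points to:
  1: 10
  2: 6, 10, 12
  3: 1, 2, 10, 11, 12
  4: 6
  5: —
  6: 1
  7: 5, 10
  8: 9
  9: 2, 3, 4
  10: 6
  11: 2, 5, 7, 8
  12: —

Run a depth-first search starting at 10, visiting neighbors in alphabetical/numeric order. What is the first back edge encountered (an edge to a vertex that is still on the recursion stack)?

1→10

DFS from 10 (visiting neighbors in alphabetical/numeric order); mark gray on enter, black on exit:
10 gray
  6 gray
    1 gray
      1→10: 10 is gray → back edge
First back edge: 1 → 10.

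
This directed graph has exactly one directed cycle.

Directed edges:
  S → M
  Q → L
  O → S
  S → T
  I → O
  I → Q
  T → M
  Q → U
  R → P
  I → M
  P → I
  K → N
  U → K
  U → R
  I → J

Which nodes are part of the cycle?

DFS with gray/black marking from I:
I gray
  M gray
  M black
  O gray
    S gray
      S→M: M black — skip
      T gray
        T→M: M black — skip
      T black
    S black
  O black
  Q gray
    L gray
    L black
    U gray
      R gray
        P gray
          P→I: I is gray → back edge
Back edge closes the cycle I → Q → U → R → P → I; its vertices are {I, P, Q, R, U}.

I, P, Q, R, U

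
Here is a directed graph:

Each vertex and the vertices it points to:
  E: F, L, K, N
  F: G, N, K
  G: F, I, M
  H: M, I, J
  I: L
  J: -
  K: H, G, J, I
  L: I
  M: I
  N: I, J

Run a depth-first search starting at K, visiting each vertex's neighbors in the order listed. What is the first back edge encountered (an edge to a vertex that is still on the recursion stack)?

L→I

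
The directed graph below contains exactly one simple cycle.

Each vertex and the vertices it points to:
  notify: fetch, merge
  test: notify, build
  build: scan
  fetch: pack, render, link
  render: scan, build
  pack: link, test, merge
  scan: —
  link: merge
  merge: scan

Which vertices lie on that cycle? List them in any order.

pack, test, fetch, notify

DFS with gray/black marking from notify:
notify gray
  fetch gray
    pack gray
      link gray
        merge gray
          scan gray
          scan black
        merge black
      link black
      test gray
        test→notify: notify is gray → back edge
Back edge closes the cycle notify → fetch → pack → test → notify; its vertices are {pack, test, fetch, notify}.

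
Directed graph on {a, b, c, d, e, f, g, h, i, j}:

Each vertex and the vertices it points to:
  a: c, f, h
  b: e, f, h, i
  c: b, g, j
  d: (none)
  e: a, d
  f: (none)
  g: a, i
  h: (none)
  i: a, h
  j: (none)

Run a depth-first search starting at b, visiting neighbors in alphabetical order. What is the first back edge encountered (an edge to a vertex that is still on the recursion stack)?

c->b

DFS from b (visiting neighbors in alphabetical order); mark gray on enter, black on exit:
b gray
  e gray
    a gray
      c gray
        c→b: b is gray → back edge
First back edge: c → b.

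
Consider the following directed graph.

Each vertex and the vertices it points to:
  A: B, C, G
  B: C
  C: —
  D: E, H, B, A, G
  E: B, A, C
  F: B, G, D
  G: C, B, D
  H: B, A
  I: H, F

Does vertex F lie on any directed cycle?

No

F lies on a cycle iff there is a path from F back to itself.
Exploring from F, it never reaches itself; equivalently, its strongly connected component is a singleton.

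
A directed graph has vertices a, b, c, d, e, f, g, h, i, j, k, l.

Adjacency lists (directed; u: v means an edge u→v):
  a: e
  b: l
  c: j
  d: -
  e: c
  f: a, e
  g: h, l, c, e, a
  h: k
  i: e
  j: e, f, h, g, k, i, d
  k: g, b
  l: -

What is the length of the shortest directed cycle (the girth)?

For each vertex v, BFS finds the shortest path from v back to v.
The shortest such closed walk is j → e → c → j, length 3.

3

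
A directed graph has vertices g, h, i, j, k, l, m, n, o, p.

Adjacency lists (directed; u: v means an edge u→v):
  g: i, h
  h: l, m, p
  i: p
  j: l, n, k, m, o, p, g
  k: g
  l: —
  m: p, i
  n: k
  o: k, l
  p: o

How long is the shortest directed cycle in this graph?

For each vertex v, BFS finds the shortest path from v back to v.
The shortest such closed walk is g → i → p → o → k → g, length 5.

5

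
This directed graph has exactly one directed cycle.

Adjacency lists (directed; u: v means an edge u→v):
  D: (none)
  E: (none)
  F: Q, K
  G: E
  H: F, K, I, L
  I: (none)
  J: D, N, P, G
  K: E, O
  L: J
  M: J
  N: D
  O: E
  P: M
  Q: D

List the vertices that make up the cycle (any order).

J, M, P

DFS with gray/black marking from J:
J gray
  D gray
  D black
  N gray
    N→D: D black — skip
  N black
  P gray
    M gray
      M→J: J is gray → back edge
Back edge closes the cycle J → P → M → J; its vertices are {J, M, P}.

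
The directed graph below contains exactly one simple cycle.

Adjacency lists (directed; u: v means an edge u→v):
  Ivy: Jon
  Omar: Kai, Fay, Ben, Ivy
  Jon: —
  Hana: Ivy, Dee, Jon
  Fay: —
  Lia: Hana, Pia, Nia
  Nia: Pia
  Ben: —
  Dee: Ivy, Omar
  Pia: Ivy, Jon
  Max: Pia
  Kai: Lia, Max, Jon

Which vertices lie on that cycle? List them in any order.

Dee, Kai, Lia, Hana, Omar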